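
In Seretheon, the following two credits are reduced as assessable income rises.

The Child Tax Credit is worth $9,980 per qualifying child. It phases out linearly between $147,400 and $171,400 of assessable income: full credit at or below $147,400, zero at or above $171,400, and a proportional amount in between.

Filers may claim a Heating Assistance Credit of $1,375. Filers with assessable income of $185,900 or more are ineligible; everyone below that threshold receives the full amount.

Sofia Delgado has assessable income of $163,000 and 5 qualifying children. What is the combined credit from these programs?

Child Tax Credit: base = 5 × $9,980 = $49,900. $163,000 is $15,600 into a $24,000 phase-out range, leaving 8,400/24,000 of the credit: $49,900 × 8,400/24,000 = $17,465.
Heating Assistance Credit: $163,000 is below the $185,900 cutoff, so the full $1,375 applies.
Total: $17,465 + $1,375 = $18,840.

$18,840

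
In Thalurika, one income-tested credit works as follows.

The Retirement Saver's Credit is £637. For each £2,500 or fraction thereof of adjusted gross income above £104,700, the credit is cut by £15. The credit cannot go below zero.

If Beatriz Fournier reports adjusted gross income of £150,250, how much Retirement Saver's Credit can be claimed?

Retirement Saver's Credit: income exceeds £104,700 by £45,550, which is 19 full-or-partial £2,500 increments; reduction = 19 × £15 = £285, leaving £352.

£352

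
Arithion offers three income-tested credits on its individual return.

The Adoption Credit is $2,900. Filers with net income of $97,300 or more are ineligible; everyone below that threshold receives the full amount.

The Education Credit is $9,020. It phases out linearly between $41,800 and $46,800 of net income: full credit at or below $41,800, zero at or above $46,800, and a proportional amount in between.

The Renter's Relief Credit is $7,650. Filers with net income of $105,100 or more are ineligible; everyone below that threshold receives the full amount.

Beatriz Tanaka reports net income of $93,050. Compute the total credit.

$10,550

Adoption Credit: $93,050 is below the $97,300 cutoff, so the full $2,900 applies.
Education Credit: $93,050 is at or above $46,800, so the credit is $0.
Renter's Relief Credit: $93,050 is below the $105,100 cutoff, so the full $7,650 applies.
Total: $2,900 + $0 + $7,650 = $10,550.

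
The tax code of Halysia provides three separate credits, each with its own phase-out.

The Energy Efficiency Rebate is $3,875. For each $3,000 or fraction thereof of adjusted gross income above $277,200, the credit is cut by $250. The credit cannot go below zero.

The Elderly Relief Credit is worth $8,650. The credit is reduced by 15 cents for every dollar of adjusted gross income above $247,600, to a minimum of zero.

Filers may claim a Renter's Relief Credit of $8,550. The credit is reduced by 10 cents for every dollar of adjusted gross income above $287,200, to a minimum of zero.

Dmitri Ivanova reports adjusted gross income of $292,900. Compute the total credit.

$12,210

Energy Efficiency Rebate: income exceeds $277,200 by $15,700, which is 6 full-or-partial $3,000 increments; reduction = 6 × $250 = $1,500, leaving $2,375.
Elderly Relief Credit: 15% of the $45,300 excess over $247,600 is $6,795; credit = $8,650 − $6,795 = $1,855.
Renter's Relief Credit: 10% of the $5,700 excess over $287,200 is $570; credit = $8,550 − $570 = $7,980.
Total: $2,375 + $1,855 + $7,980 = $12,210.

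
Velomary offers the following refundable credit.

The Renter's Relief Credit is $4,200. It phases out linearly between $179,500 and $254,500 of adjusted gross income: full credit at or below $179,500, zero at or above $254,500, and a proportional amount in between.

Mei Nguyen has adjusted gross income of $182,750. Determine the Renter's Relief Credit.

$4,018

Renter's Relief Credit: $182,750 is $3,250 into a $75,000 phase-out range, leaving 71,750/75,000 of the credit: $4,200 × 71,750/75,000 = $4,018.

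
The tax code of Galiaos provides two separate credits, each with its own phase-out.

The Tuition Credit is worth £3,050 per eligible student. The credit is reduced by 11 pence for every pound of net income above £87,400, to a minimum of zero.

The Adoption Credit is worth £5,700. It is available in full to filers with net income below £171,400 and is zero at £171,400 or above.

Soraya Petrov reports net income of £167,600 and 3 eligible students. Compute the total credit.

Tuition Credit: base = 3 × £3,050 = £9,150. 11% of the £80,200 excess over £87,400 is £8,822; credit = £9,150 − £8,822 = £328.
Adoption Credit: £167,600 is below the £171,400 cutoff, so the full £5,700 applies.
Total: £328 + £5,700 = £6,028.

£6,028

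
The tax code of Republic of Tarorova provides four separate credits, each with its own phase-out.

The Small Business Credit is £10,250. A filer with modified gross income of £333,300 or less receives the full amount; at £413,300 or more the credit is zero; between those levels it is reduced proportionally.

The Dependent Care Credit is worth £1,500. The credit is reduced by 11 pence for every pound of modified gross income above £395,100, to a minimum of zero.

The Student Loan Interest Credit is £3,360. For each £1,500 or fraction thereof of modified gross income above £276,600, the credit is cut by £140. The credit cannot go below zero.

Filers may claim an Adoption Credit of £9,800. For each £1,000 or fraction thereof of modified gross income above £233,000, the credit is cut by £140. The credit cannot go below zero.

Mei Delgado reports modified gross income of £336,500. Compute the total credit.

£11,340

Small Business Credit: £336,500 is £3,200 into a £80,000 phase-out range, leaving 76,800/80,000 of the credit: £10,250 × 76,800/80,000 = £9,840.
Dependent Care Credit: £336,500 is at or below the £395,100 threshold, so the full £1,500 applies.
Student Loan Interest Credit: income exceeds £276,600 by £59,900 → 40 increments × £140 = £5,600 ≥ base, so the credit is £0.
Adoption Credit: income exceeds £233,000 by £103,500 → 104 increments × £140 = £14,560 ≥ base, so the credit is £0.
Total: £9,840 + £1,500 + £0 + £0 = £11,340.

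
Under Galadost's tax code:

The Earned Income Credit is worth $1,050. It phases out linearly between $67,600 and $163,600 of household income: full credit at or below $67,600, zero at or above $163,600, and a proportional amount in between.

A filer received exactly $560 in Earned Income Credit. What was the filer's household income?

$112,400

$560 is 560/1,050 of the full $1,050, so 490/1,050 of the $96,000 range has been used: income = $67,600 + $96,000 × 490/1,050 = $112,400.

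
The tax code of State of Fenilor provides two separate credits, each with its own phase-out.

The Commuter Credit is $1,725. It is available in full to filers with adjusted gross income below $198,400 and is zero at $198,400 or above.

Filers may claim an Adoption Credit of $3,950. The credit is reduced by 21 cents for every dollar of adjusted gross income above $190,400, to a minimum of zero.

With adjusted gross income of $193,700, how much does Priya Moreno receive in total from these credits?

$4,982

Commuter Credit: $193,700 is below the $198,400 cutoff, so the full $1,725 applies.
Adoption Credit: 21% of the $3,300 excess over $190,400 is $693; credit = $3,950 − $693 = $3,257.
Total: $1,725 + $3,257 = $4,982.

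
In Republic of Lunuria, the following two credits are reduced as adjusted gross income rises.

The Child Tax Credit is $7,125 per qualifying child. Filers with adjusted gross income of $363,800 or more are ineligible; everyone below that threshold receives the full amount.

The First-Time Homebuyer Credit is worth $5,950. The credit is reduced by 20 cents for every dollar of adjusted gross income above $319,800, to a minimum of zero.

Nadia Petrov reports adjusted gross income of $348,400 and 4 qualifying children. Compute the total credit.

$28,730

Child Tax Credit: base = 4 × $7,125 = $28,500. $348,400 is below the $363,800 cutoff, so the full $28,500 applies.
First-Time Homebuyer Credit: 20% of the $28,600 excess over $319,800 is $5,720; credit = $5,950 − $5,720 = $230.
Total: $28,500 + $230 = $28,730.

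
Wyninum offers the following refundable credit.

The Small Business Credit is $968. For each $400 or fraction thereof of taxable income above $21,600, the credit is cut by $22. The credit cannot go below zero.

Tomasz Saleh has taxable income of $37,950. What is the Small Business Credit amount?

$66

Small Business Credit: income exceeds $21,600 by $16,350, which is 41 full-or-partial $400 increments; reduction = 41 × $22 = $902, leaving $66.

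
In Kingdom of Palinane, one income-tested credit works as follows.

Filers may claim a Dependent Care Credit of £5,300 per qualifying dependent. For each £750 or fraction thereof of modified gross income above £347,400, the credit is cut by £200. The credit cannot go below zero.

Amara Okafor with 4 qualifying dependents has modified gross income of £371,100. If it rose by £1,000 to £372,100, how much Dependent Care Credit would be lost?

At £371,100 — base = 4 × £5,300 = £21,200. income exceeds £347,400 by £23,700, which is 32 full-or-partial £750 increments; reduction = 32 × £200 = £6,400, leaving £14,800.
At £372,100 — base = 4 × £5,300 = £21,200. income exceeds £347,400 by £24,700, which is 33 full-or-partial £750 increments; reduction = 33 × £200 = £6,600, leaving £14,600.
Lost: £14,800 − £14,600 = £200.

£200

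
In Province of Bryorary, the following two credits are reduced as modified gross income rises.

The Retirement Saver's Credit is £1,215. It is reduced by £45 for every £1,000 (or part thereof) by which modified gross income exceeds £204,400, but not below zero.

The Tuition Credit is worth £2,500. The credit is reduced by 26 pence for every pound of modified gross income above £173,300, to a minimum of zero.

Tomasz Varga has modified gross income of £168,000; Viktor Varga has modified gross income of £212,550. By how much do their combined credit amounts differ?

£2,905

Tomasz (£168,000): Retirement Saver's Credit: £168,000 is at or below the £204,400 threshold, so the full £1,215 applies. Tuition Credit: £168,000 is at or below the £173,300 threshold, so the full £2,500 applies. total £1,215 + £2,500 = £3,715
Viktor (£212,550): Retirement Saver's Credit: income exceeds £204,400 by £8,150, which is 9 full-or-partial £1,000 increments; reduction = 9 × £45 = £405, leaving £810. Tuition Credit: 26% of the £39,250 excess over £173,300 is £10,205 ≥ base, so the credit is £0. total £810 + £0 = £810
Difference: |£3,715 − £810| = £2,905.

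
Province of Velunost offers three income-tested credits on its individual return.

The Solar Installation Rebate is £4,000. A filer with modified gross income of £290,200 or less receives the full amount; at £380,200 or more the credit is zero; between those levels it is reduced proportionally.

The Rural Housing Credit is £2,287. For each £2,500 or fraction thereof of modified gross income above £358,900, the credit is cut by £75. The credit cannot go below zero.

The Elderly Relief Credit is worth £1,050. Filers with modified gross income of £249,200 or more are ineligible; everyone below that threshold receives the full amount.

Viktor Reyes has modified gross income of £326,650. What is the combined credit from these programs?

£4,667

Solar Installation Rebate: £326,650 is £36,450 into a £90,000 phase-out range, leaving 53,550/90,000 of the credit: £4,000 × 53,550/90,000 = £2,380.
Rural Housing Credit: £326,650 is at or below the £358,900 threshold, so the full £2,287 applies.
Elderly Relief Credit: £326,650 meets or exceeds the £249,200 cutoff, so the credit is £0.
Total: £2,380 + £2,287 + £0 = £4,667.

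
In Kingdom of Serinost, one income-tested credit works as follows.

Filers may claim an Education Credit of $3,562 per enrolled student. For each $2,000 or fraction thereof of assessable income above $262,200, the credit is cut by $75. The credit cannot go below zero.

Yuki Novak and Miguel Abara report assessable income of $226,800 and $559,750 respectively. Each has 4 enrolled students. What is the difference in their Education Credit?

$11,175

Yuki ($226,800): Education Credit: base = 4 × $3,562 = $14,248. $226,800 is at or below the $262,200 threshold, so the full $14,248 applies.
Miguel ($559,750): Education Credit: base = 4 × $3,562 = $14,248. income exceeds $262,200 by $297,550, which is 149 full-or-partial $2,000 increments; reduction = 149 × $75 = $11,175, leaving $3,073.
Difference: |$14,248 − $3,073| = $11,175.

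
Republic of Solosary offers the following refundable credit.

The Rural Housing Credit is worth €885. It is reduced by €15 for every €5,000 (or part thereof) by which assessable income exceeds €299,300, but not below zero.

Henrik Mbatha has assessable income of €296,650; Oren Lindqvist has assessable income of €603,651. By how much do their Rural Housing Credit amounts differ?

€885

Henrik (€296,650): Rural Housing Credit: €296,650 is at or below the €299,300 threshold, so the full €885 applies.
Oren (€603,651): Rural Housing Credit: income exceeds €299,300 by €304,351 → 61 increments × €15 = €915 ≥ base, so the credit is €0.
Difference: |€885 − €0| = €885.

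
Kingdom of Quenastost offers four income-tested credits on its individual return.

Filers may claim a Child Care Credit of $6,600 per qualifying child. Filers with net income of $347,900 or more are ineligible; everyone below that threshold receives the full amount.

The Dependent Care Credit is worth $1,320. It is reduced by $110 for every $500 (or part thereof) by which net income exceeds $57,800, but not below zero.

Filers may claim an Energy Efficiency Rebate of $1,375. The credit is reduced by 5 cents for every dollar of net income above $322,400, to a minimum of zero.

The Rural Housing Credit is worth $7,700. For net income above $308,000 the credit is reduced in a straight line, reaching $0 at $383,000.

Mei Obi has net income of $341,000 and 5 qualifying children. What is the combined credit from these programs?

Child Care Credit: base = 5 × $6,600 = $33,000. $341,000 is below the $347,900 cutoff, so the full $33,000 applies.
Dependent Care Credit: income exceeds $57,800 by $283,200 → 567 increments × $110 = $62,370 ≥ base, so the credit is $0.
Energy Efficiency Rebate: 5% of the $18,600 excess over $322,400 is $930; credit = $1,375 − $930 = $445.
Rural Housing Credit: $341,000 is $33,000 into a $75,000 phase-out range, leaving 42,000/75,000 of the credit: $7,700 × 42,000/75,000 = $4,312.
Total: $33,000 + $0 + $445 + $4,312 = $37,757.

$37,757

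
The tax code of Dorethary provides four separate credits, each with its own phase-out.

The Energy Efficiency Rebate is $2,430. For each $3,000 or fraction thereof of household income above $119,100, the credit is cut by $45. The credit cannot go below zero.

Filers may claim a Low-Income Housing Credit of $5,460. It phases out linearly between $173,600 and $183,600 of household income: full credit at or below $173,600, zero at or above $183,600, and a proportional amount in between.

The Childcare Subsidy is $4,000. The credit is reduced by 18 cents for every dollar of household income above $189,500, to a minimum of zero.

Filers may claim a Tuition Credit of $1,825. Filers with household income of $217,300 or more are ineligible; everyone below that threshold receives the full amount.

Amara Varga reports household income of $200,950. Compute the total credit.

Energy Efficiency Rebate: income exceeds $119,100 by $81,850, which is 28 full-or-partial $3,000 increments; reduction = 28 × $45 = $1,260, leaving $1,170.
Low-Income Housing Credit: $200,950 is at or above $183,600, so the credit is $0.
Childcare Subsidy: 18% of the $11,450 excess over $189,500 is $2,061; credit = $4,000 − $2,061 = $1,939.
Tuition Credit: $200,950 is below the $217,300 cutoff, so the full $1,825 applies.
Total: $1,170 + $0 + $1,939 + $1,825 = $4,934.

$4,934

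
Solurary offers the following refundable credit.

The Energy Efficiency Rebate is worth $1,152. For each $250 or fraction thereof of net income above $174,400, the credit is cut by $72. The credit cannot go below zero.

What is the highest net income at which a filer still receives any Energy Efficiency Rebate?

$178,150

After 15 increments the reduction is 15 × $72 = $1,080, leaving $72; one more increment wipes it out. Increment 15 ends at excess 15 × $250 = $3,750, so the highest qualifying income is $174,400 + $3,750 = $178,150.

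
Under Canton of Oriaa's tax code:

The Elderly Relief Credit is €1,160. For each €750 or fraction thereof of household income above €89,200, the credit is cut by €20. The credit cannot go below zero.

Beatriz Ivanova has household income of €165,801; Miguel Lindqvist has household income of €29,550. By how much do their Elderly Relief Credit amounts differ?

Beatriz (€165,801): Elderly Relief Credit: income exceeds €89,200 by €76,601 → 103 increments × €20 = €2,060 ≥ base, so the credit is €0.
Miguel (€29,550): Elderly Relief Credit: €29,550 is at or below the €89,200 threshold, so the full €1,160 applies.
Difference: |€0 − €1,160| = €1,160.

€1,160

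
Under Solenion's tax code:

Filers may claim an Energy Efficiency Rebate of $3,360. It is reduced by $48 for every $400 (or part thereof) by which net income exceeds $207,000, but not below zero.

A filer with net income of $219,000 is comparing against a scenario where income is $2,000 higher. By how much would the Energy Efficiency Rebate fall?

$240

At $219,000 — income exceeds $207,000 by $12,000, which is 30 full-or-partial $400 increments; reduction = 30 × $48 = $1,440, leaving $1,920.
At $221,000 — income exceeds $207,000 by $14,000, which is 35 full-or-partial $400 increments; reduction = 35 × $48 = $1,680, leaving $1,680.
Lost: $1,920 − $1,680 = $240.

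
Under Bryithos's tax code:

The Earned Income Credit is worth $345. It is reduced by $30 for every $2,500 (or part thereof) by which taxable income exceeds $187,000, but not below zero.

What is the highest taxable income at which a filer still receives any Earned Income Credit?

$214,500

After 11 increments the reduction is 11 × $30 = $330, leaving $15; one more increment wipes it out. Increment 11 ends at excess 11 × $2,500 = $27,500, so the highest qualifying income is $187,000 + $27,500 = $214,500.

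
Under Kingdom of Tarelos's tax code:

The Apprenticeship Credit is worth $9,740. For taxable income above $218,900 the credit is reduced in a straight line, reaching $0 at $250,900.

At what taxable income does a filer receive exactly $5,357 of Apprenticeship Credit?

$233,300

$5,357 is 5,357/9,740 of the full $9,740, so 4,383/9,740 of the $32,000 range has been used: income = $218,900 + $32,000 × 4,383/9,740 = $233,300.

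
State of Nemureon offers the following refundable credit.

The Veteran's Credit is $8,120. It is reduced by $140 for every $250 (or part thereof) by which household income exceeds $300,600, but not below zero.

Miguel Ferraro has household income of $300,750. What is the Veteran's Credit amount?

Veteran's Credit: income exceeds $300,600 by $150, which is 1 full-or-partial $250 increment; reduction = 1 × $140 = $140, leaving $7,980.

$7,980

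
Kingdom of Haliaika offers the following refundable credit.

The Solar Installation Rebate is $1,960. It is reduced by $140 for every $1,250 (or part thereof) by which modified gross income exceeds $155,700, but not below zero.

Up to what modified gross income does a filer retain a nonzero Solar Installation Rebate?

$171,950

After 13 increments the reduction is 13 × $140 = $1,820, leaving $140; one more increment wipes it out. Increment 13 ends at excess 13 × $1,250 = $16,250, so the highest qualifying income is $155,700 + $16,250 = $171,950.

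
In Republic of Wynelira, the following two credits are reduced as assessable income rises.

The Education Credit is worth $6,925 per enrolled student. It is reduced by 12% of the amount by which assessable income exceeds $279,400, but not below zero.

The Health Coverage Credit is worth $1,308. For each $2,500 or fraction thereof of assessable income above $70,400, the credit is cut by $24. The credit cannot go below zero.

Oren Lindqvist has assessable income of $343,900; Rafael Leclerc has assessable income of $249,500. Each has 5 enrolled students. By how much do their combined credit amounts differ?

Oren ($343,900): Education Credit: base = 5 × $6,925 = $34,625. 12% of the $64,500 excess over $279,400 is $7,740; credit = $34,625 − $7,740 = $26,885. Health Coverage Credit: income exceeds $70,400 by $273,500 → 110 increments × $24 = $2,640 ≥ base, so the credit is $0. total $26,885 + $0 = $26,885
Rafael ($249,500): Education Credit: base = 5 × $6,925 = $34,625. $249,500 is at or below the $279,400 threshold, so the full $34,625 applies. Health Coverage Credit: income exceeds $70,400 by $179,100 → 72 increments × $24 = $1,728 ≥ base, so the credit is $0. total $34,625 + $0 = $34,625
Difference: |$26,885 − $34,625| = $7,740.

$7,740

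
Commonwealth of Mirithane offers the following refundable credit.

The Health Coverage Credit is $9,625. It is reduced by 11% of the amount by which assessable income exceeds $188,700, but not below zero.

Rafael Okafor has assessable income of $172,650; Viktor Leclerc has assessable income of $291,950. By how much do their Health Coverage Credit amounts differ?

$9,625

Rafael ($172,650): Health Coverage Credit: $172,650 is at or below the $188,700 threshold, so the full $9,625 applies.
Viktor ($291,950): Health Coverage Credit: 11% of the $103,250 excess over $188,700 is $11,357.50 ≥ base, so the credit is $0.
Difference: |$9,625 − $0| = $9,625.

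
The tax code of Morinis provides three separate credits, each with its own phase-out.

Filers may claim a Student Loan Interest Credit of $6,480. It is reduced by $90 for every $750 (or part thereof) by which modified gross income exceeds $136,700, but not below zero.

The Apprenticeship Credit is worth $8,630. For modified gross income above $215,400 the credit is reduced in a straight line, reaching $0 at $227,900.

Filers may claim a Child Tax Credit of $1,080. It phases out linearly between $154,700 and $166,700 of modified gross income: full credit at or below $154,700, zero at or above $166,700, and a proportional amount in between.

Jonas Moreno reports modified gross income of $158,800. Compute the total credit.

Student Loan Interest Credit: income exceeds $136,700 by $22,100, which is 30 full-or-partial $750 increments; reduction = 30 × $90 = $2,700, leaving $3,780.
Apprenticeship Credit: $158,800 is at or below the $215,400 threshold, so the full $8,630 applies.
Child Tax Credit: $158,800 is $4,100 into a $12,000 phase-out range, leaving 7,900/12,000 of the credit: $1,080 × 7,900/12,000 = $711.
Total: $3,780 + $8,630 + $711 = $13,121.

$13,121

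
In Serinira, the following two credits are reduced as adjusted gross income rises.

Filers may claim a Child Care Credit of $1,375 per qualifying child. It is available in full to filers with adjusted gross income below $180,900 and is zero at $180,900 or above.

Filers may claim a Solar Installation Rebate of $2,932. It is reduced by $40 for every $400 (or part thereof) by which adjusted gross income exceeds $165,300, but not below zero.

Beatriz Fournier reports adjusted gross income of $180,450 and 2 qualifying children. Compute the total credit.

$4,162

Child Care Credit: base = 2 × $1,375 = $2,750. $180,450 is below the $180,900 cutoff, so the full $2,750 applies.
Solar Installation Rebate: income exceeds $165,300 by $15,150, which is 38 full-or-partial $400 increments; reduction = 38 × $40 = $1,520, leaving $1,412.
Total: $2,750 + $1,412 = $4,162.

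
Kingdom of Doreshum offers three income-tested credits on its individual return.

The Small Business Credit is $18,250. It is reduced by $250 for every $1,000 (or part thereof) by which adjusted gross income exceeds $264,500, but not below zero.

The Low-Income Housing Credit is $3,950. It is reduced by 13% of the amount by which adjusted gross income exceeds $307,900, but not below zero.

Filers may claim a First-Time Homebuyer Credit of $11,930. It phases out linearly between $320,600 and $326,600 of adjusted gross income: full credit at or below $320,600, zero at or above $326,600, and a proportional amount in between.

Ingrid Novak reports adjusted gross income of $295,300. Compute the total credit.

$26,380

Small Business Credit: income exceeds $264,500 by $30,800, which is 31 full-or-partial $1,000 increments; reduction = 31 × $250 = $7,750, leaving $10,500.
Low-Income Housing Credit: $295,300 is at or below the $307,900 threshold, so the full $3,950 applies.
First-Time Homebuyer Credit: $295,300 is at or below the $320,600 threshold, so the full $11,930 applies.
Total: $10,500 + $3,950 + $11,930 = $26,380.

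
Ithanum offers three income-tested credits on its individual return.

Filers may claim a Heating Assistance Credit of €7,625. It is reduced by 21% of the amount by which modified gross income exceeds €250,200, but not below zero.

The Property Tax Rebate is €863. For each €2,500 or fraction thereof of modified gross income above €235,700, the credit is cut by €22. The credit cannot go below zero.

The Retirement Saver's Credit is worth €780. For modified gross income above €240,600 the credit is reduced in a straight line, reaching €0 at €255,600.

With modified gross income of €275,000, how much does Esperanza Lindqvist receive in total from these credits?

€2,928

Heating Assistance Credit: 21% of the €24,800 excess over €250,200 is €5,208; credit = €7,625 − €5,208 = €2,417.
Property Tax Rebate: income exceeds €235,700 by €39,300, which is 16 full-or-partial €2,500 increments; reduction = 16 × €22 = €352, leaving €511.
Retirement Saver's Credit: €275,000 is at or above €255,600, so the credit is €0.
Total: €2,417 + €511 + €0 = €2,928.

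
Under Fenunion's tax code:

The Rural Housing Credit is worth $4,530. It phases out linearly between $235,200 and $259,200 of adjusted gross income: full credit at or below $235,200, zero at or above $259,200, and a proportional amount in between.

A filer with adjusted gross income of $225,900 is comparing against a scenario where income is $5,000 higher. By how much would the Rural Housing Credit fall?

$0

At $225,900 — $225,900 is at or below the $235,200 threshold, so the full $4,530 applies.
At $230,900 — $230,900 is at or below the $235,200 threshold, so the full $4,530 applies.
Lost: $4,530 − $4,530 = $0.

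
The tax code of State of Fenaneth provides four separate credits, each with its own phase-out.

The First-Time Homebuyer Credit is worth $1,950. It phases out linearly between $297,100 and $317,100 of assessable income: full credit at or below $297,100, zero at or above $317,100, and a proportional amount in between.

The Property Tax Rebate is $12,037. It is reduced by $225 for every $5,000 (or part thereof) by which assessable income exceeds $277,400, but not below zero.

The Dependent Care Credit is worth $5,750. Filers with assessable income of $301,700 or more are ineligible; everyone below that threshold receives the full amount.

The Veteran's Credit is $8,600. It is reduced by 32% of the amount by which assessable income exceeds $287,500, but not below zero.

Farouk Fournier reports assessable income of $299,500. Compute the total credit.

First-Time Homebuyer Credit: $299,500 is $2,400 into a $20,000 phase-out range, leaving 17,600/20,000 of the credit: $1,950 × 17,600/20,000 = $1,716.
Property Tax Rebate: income exceeds $277,400 by $22,100, which is 5 full-or-partial $5,000 increments; reduction = 5 × $225 = $1,125, leaving $10,912.
Dependent Care Credit: $299,500 is below the $301,700 cutoff, so the full $5,750 applies.
Veteran's Credit: 32% of the $12,000 excess over $287,500 is $3,840; credit = $8,600 − $3,840 = $4,760.
Total: $1,716 + $10,912 + $5,750 + $4,760 = $23,138.

$23,138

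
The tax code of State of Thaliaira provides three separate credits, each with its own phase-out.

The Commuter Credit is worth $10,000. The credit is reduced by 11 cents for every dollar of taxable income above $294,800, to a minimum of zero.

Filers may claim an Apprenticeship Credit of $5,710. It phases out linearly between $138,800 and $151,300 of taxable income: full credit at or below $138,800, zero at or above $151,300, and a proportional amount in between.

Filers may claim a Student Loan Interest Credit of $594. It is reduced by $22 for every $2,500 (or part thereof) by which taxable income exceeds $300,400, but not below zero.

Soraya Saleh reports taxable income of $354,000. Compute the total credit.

$3,598

Commuter Credit: 11% of the $59,200 excess over $294,800 is $6,512; credit = $10,000 − $6,512 = $3,488.
Apprenticeship Credit: $354,000 is at or above $151,300, so the credit is $0.
Student Loan Interest Credit: income exceeds $300,400 by $53,600, which is 22 full-or-partial $2,500 increments; reduction = 22 × $22 = $484, leaving $110.
Total: $3,488 + $0 + $110 = $3,598.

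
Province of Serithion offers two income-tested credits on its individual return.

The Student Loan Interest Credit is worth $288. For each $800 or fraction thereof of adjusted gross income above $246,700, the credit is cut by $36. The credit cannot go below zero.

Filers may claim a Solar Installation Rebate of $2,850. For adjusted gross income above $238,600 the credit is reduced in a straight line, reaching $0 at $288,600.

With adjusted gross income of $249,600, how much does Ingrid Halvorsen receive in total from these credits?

Student Loan Interest Credit: income exceeds $246,700 by $2,900, which is 4 full-or-partial $800 increments; reduction = 4 × $36 = $144, leaving $144.
Solar Installation Rebate: $249,600 is $11,000 into a $50,000 phase-out range, leaving 39,000/50,000 of the credit: $2,850 × 39,000/50,000 = $2,223.
Total: $144 + $2,223 = $2,367.

$2,367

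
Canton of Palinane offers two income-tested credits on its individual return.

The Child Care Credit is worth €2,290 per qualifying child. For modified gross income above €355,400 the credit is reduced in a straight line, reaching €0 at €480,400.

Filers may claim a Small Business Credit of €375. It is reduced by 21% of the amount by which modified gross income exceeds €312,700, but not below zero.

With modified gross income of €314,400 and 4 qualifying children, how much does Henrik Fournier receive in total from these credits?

€9,178

Child Care Credit: base = 4 × €2,290 = €9,160. €314,400 is at or below the €355,400 threshold, so the full €9,160 applies.
Small Business Credit: 21% of the €1,700 excess over €312,700 is €357; credit = €375 − €357 = €18.
Total: €9,160 + €18 = €9,178.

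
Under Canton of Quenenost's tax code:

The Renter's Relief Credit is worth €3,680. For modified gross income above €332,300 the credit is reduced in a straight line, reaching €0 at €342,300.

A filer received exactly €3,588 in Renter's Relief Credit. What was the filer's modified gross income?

€332,550

€3,588 is 3,588/3,680 of the full €3,680, so 92/3,680 of the €10,000 range has been used: income = €332,300 + €10,000 × 92/3,680 = €332,550.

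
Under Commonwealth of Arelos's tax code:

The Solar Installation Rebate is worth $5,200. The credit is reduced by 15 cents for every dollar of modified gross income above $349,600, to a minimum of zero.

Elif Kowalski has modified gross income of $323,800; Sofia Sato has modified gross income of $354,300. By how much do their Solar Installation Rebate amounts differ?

$705

Elif ($323,800): Solar Installation Rebate: $323,800 is at or below the $349,600 threshold, so the full $5,200 applies.
Sofia ($354,300): Solar Installation Rebate: 15% of the $4,700 excess over $349,600 is $705; credit = $5,200 − $705 = $4,495.
Difference: |$5,200 − $4,495| = $705.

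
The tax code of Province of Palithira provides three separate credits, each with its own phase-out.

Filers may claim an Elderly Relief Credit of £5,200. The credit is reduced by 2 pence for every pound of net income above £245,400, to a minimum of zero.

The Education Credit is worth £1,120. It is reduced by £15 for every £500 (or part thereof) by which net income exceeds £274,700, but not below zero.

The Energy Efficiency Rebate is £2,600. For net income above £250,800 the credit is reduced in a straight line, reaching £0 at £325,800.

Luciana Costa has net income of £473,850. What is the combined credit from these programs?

£631

Elderly Relief Credit: 2% of the £228,450 excess over £245,400 is £4,569; credit = £5,200 − £4,569 = £631.
Education Credit: income exceeds £274,700 by £199,150 → 399 increments × £15 = £5,985 ≥ base, so the credit is £0.
Energy Efficiency Rebate: £473,850 is at or above £325,800, so the credit is £0.
Total: £631 + £0 + £0 = £631.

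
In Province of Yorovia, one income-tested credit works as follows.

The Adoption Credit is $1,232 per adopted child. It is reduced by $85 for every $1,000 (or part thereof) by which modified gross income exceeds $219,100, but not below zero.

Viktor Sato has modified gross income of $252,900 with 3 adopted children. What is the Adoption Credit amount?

Adoption Credit: base = 3 × $1,232 = $3,696. income exceeds $219,100 by $33,800, which is 34 full-or-partial $1,000 increments; reduction = 34 × $85 = $2,890, leaving $806.

$806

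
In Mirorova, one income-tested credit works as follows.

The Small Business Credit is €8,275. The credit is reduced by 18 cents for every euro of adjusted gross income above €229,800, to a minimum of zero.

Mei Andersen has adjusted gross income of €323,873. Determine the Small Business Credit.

Small Business Credit: 18% of the €94,073 excess over €229,800 is €16,933.14 ≥ base, so the credit is €0.

€0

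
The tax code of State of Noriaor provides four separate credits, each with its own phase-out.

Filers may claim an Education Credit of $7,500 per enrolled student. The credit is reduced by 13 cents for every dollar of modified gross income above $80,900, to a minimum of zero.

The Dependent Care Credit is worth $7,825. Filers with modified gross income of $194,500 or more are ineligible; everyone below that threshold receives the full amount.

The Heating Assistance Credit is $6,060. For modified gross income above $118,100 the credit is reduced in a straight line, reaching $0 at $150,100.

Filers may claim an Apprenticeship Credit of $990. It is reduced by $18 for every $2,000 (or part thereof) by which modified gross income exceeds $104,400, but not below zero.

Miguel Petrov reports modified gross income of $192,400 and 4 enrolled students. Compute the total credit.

Education Credit: base = 4 × $7,500 = $30,000. 13% of the $111,500 excess over $80,900 is $14,495; credit = $30,000 − $14,495 = $15,505.
Dependent Care Credit: $192,400 is below the $194,500 cutoff, so the full $7,825 applies.
Heating Assistance Credit: $192,400 is at or above $150,100, so the credit is $0.
Apprenticeship Credit: income exceeds $104,400 by $88,000, which is 44 full-or-partial $2,000 increments; reduction = 44 × $18 = $792, leaving $198.
Total: $15,505 + $7,825 + $0 + $198 = $23,528.

$23,528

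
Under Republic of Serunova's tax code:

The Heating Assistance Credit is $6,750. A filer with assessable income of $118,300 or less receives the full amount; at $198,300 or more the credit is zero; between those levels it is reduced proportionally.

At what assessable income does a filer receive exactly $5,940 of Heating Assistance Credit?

$127,900

$5,940 is 5,940/6,750 of the full $6,750, so 810/6,750 of the $80,000 range has been used: income = $118,300 + $80,000 × 810/6,750 = $127,900.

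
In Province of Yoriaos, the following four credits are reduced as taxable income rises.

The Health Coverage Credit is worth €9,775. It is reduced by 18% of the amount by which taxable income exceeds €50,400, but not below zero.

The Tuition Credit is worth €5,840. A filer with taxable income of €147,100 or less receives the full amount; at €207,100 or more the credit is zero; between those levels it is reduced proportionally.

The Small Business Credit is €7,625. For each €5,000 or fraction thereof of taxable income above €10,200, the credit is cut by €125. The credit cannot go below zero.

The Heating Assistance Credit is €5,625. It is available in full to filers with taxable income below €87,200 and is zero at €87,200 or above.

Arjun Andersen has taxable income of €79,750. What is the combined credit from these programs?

Health Coverage Credit: 18% of the €29,350 excess over €50,400 is €5,283; credit = €9,775 − €5,283 = €4,492.
Tuition Credit: €79,750 is at or below the €147,100 threshold, so the full €5,840 applies.
Small Business Credit: income exceeds €10,200 by €69,550, which is 14 full-or-partial €5,000 increments; reduction = 14 × €125 = €1,750, leaving €5,875.
Heating Assistance Credit: €79,750 is below the €87,200 cutoff, so the full €5,625 applies.
Total: €4,492 + €5,840 + €5,875 + €5,625 = €21,832.

€21,832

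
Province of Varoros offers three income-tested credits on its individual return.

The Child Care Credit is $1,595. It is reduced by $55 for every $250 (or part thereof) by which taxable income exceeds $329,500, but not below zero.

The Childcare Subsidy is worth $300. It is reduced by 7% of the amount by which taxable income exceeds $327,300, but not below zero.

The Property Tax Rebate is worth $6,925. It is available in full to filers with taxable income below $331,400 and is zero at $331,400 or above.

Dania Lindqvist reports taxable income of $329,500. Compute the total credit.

$8,666

Child Care Credit: $329,500 is at or below the $329,500 threshold, so the full $1,595 applies.
Childcare Subsidy: 7% of the $2,200 excess over $327,300 is $154; credit = $300 − $154 = $146.
Property Tax Rebate: $329,500 is below the $331,400 cutoff, so the full $6,925 applies.
Total: $1,595 + $146 + $6,925 = $8,666.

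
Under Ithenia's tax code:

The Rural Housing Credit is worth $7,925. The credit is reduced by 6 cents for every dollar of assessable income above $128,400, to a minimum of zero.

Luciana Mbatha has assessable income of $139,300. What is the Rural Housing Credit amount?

$7,271

Rural Housing Credit: 6% of the $10,900 excess over $128,400 is $654; credit = $7,925 − $654 = $7,271.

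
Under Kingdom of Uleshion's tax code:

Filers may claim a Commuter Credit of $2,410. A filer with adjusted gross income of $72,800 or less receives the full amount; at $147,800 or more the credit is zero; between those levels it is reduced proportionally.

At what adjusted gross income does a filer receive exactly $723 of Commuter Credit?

$723 is 723/2,410 of the full $2,410, so 1,687/2,410 of the $75,000 range has been used: income = $72,800 + $75,000 × 1,687/2,410 = $125,300.

$125,300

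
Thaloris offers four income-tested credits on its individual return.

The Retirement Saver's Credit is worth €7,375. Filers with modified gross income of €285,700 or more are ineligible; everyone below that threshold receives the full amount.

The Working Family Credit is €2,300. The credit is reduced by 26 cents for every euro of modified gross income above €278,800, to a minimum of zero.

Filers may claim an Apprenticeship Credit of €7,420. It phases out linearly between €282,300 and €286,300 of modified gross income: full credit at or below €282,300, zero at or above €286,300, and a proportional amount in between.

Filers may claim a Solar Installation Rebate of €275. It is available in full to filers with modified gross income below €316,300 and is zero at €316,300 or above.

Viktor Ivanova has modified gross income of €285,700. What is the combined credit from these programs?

€1,894

Retirement Saver's Credit: €285,700 meets or exceeds the €285,700 cutoff, so the credit is €0.
Working Family Credit: 26% of the €6,900 excess over €278,800 is €1,794; credit = €2,300 − €1,794 = €506.
Apprenticeship Credit: €285,700 is €3,400 into a €4,000 phase-out range, leaving 600/4,000 of the credit: €7,420 × 600/4,000 = €1,113.
Solar Installation Rebate: €285,700 is below the €316,300 cutoff, so the full €275 applies.
Total: €0 + €506 + €1,113 + €275 = €1,894.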